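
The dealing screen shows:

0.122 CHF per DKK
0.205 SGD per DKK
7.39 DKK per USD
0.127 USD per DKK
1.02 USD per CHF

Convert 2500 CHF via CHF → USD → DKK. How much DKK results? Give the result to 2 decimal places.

18844.50

2500 CHF × 1.02 = 2550 USD
2550 USD × 7.39 = 18844.5 DKK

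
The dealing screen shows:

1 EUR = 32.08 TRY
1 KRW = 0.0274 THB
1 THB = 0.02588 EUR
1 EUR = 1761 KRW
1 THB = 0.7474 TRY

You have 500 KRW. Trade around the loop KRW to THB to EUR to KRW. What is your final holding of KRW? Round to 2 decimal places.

624.37

500 KRW × 0.0274 = 13.7 THB
13.7 THB × 0.02588 = 0.354556 EUR
0.354556 EUR × 1761 = 624.373116 KRW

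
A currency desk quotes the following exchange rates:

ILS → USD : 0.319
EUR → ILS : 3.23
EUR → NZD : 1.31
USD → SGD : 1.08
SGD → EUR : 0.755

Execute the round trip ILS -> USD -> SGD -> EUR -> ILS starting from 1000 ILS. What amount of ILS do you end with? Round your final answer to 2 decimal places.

840.16

1000 ILS × 0.319 = 319 USD
319 USD × 1.08 = 344.52 SGD
344.52 SGD × 0.755 = 260.1126 EUR
260.1126 EUR × 3.23 = 840.163698 ILS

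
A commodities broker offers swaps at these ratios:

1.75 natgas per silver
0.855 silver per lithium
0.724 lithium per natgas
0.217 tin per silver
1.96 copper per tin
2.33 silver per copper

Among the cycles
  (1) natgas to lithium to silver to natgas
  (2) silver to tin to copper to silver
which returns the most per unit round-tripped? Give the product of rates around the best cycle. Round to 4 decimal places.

(1) 0.724 × 0.855 × 1.75 = 1.08329
(2) 0.217 × 1.96 × 2.33 = 0.99100
Highest is cycle (1) at 1.0833 (>1, arbitrage).

1.0833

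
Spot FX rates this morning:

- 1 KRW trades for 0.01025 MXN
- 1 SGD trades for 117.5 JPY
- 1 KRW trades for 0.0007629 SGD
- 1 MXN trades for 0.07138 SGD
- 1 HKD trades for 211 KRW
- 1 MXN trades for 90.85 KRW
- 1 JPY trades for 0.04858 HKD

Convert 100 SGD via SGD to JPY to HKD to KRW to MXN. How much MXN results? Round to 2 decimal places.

100 SGD × 117.5 = 11750 JPY
11750 JPY × 0.04858 = 570.815 HKD
570.815 HKD × 211 = 120441.965 KRW
120441.965 KRW × 0.01025 = 1234.53014125 MXN

1234.53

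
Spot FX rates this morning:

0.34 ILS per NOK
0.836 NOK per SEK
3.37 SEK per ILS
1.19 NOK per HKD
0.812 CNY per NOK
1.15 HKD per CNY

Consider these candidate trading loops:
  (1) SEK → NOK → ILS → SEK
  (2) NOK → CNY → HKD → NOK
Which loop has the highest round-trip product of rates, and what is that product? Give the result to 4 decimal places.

(1) 0.836 × 0.34 × 3.37 = 0.95789
(2) 0.812 × 1.15 × 1.19 = 1.11122
Highest is cycle (2) at 1.1112 (>1, arbitrage).

1.1112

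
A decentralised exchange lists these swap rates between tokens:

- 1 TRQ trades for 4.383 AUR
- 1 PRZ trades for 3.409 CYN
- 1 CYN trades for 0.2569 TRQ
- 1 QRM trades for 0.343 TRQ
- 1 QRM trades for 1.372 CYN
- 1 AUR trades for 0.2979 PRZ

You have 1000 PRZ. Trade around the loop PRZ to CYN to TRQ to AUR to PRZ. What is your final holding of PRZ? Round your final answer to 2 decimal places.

1143.49

1000 PRZ × 3.409 = 3409 CYN
3409 CYN × 0.2569 = 875.7721 TRQ
875.7721 TRQ × 4.383 = 3838.5091143 AUR
3838.5091143 AUR × 0.2979 = 1143.49186514997 PRZ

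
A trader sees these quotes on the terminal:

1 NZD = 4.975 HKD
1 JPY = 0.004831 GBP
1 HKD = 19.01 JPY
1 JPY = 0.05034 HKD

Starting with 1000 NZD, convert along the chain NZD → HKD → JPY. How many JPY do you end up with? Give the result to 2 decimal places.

1000 NZD × 4.975 = 4975 HKD
4975 HKD × 19.01 = 94574.75 JPY

94574.75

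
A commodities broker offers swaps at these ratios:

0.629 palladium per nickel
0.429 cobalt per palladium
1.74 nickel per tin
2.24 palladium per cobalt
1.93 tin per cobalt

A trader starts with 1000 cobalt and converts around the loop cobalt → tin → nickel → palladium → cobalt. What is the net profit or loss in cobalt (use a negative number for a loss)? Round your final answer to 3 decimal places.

-93.820

1000 cobalt × 1.93 = 1930 tin
1930 tin × 1.74 = 3358.2 nickel
3358.2 nickel × 0.629 = 2112.3078 palladium
2112.3078 palladium × 0.429 = 906.1800462 cobalt
Net change: 906.1800462 − 1000 = -93.8199538 cobalt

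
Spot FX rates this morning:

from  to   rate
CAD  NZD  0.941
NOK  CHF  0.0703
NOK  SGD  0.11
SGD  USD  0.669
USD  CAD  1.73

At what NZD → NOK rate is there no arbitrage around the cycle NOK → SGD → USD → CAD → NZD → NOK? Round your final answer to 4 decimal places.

8.3473

Known legs of the cycle: 0.11 × 0.669 × 1.73 × 0.941 = 0.1197993687
For no arbitrage the full-cycle product must be 1, so the missing rate is 1 / 0.1197993687 ≈ 8.347289.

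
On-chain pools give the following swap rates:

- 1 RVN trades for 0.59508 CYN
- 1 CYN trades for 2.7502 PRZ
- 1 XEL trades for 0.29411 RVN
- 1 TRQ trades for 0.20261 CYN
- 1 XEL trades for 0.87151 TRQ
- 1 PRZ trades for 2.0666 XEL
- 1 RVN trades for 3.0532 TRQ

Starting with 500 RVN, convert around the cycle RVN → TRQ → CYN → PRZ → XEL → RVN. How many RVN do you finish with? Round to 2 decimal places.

500 RVN × 3.0532 = 1526.6 TRQ
1526.6 TRQ × 0.20261 = 309.304426 CYN
309.304426 CYN × 2.7502 = 850.6490323852 PRZ
850.6490323852 PRZ × 2.0666 = 1757.95129032725432 XEL
1757.95129032725432 XEL × 0.29411 = 517.0310539981487680552 RVN

517.03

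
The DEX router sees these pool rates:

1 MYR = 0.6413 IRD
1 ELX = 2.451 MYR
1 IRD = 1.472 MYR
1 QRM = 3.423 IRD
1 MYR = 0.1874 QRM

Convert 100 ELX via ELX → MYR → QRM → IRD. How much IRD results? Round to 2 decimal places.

157.22

100 ELX × 2.451 = 245.1 MYR
245.1 MYR × 0.1874 = 45.93174 QRM
45.93174 QRM × 3.423 = 157.22434602 IRD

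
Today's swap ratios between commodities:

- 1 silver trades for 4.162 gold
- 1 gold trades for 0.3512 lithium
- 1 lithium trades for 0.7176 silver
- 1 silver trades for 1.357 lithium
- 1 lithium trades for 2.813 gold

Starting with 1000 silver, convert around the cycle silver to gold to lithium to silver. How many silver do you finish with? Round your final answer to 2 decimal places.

1000 silver × 4.162 = 4162 gold
4162 gold × 0.3512 = 1461.6944 lithium
1461.6944 lithium × 0.7176 = 1048.91190144 silver

1048.91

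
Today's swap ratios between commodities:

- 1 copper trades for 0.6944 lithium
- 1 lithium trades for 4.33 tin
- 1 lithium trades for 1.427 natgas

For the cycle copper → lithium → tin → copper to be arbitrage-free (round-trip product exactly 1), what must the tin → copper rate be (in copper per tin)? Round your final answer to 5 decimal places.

Known legs of the cycle: 0.6944 × 4.33 = 3.006752
For no arbitrage the full-cycle product must be 1, so the missing rate is 1 / 3.006752 ≈ 0.3325848.

0.33258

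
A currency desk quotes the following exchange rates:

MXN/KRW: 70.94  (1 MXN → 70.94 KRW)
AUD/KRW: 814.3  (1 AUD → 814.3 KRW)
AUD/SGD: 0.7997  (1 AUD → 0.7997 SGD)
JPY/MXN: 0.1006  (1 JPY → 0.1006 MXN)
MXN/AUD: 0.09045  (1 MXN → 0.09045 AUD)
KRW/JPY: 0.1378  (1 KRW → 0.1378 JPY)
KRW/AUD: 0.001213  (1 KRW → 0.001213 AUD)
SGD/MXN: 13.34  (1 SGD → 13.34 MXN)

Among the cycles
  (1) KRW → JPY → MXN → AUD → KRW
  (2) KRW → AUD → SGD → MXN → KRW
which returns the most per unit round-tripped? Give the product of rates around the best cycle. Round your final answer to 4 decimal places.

(1) 0.1378 × 0.1006 × 0.09045 × 814.3 = 1.02103
(2) 0.001213 × 0.7997 × 13.34 × 70.94 = 0.91798
Highest is cycle (1) at 1.0210 (>1, arbitrage).

1.0210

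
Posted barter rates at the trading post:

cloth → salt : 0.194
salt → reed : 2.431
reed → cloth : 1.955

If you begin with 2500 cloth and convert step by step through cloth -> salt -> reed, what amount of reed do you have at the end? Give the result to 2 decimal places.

2500 cloth × 0.194 = 485 salt
485 salt × 2.431 = 1179.035 reed

1179.04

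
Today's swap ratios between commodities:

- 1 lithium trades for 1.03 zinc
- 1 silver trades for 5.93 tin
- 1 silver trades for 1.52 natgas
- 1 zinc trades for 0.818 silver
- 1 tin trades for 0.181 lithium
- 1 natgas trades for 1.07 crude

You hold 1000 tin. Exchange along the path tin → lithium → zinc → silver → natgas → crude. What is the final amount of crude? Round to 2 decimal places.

248.03

1000 tin × 0.181 = 181 lithium
181 lithium × 1.03 = 186.43 zinc
186.43 zinc × 0.818 = 152.49974 silver
152.49974 silver × 1.52 = 231.7996048 natgas
231.7996048 natgas × 1.07 = 248.025577136 crude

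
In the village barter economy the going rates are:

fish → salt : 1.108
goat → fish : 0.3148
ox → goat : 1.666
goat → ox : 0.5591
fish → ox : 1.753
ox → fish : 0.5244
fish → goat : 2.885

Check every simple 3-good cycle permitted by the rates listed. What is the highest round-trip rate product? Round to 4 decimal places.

0.9194

goat→fish→ox→goat: 0.3148 × 1.753 × 1.666 = 0.91937
goat→ox→fish→goat: 0.5591 × 0.5244 × 2.885 = 0.84586
Maximum is goat→fish→ox→goat at 0.9194; no arbitrage — every cycle loses value.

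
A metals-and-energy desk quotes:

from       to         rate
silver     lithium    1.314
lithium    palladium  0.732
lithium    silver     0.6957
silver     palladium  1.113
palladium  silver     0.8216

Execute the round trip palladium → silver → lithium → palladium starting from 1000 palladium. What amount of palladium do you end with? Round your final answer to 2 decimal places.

790.25

1000 palladium × 0.8216 = 821.6 silver
821.6 silver × 1.314 = 1079.5824 lithium
1079.5824 lithium × 0.732 = 790.2543168 palladium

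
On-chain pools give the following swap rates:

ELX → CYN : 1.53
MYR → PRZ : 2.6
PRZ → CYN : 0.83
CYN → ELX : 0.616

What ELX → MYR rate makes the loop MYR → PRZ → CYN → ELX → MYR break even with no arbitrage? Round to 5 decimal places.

Known legs of the cycle: 2.6 × 0.83 × 0.616 = 1.329328
For no arbitrage the full-cycle product must be 1, so the missing rate is 1 / 1.329328 ≈ 0.7522598.

0.75226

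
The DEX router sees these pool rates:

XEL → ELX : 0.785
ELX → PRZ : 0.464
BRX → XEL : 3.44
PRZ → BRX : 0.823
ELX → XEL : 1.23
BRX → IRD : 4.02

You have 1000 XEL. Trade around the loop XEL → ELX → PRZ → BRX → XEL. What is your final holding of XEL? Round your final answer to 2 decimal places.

1031.21

1000 XEL × 0.785 = 785 ELX
785 ELX × 0.464 = 364.24 PRZ
364.24 PRZ × 0.823 = 299.76952 BRX
299.76952 BRX × 3.44 = 1031.2071488 XEL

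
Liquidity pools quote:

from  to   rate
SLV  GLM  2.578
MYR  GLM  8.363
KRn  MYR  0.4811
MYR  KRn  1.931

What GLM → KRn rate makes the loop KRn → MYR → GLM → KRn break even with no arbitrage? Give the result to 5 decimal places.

0.24854

Known legs of the cycle: 0.4811 × 8.363 = 4.0234393
For no arbitrage the full-cycle product must be 1, so the missing rate is 1 / 4.0234393 ≈ 0.2485436.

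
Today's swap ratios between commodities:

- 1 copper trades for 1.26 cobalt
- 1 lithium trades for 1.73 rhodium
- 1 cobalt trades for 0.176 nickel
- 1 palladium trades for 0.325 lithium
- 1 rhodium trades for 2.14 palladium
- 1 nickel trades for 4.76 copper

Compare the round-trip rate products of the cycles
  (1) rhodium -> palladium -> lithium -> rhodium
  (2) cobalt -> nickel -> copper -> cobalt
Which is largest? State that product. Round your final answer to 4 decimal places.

(1) 2.14 × 0.325 × 1.73 = 1.20322
(2) 0.176 × 4.76 × 1.26 = 1.05558
Highest is cycle (1) at 1.2032 (>1, arbitrage).

1.2032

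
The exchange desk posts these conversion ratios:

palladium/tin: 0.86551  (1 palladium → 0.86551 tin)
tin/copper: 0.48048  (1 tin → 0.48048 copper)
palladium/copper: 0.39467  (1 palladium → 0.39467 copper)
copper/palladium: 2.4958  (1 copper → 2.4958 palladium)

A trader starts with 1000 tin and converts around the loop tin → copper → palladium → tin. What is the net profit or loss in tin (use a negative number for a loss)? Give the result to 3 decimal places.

1000 tin × 0.48048 = 480.48 copper
480.48 copper × 2.4958 = 1199.181984 palladium
1199.181984 palladium × 0.86551 = 1037.90399897184 tin
Net change: 1037.90399897184 − 1000 = 37.90399897184 tin

37.904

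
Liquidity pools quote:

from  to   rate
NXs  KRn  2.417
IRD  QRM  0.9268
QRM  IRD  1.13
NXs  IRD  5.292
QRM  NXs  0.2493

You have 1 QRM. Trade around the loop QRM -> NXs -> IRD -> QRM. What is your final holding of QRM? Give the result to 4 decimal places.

1 QRM × 0.2493 = 0.2493 NXs
0.2493 NXs × 5.292 = 1.3192956 IRD
1.3192956 IRD × 0.9268 = 1.22272316208 QRM

1.2227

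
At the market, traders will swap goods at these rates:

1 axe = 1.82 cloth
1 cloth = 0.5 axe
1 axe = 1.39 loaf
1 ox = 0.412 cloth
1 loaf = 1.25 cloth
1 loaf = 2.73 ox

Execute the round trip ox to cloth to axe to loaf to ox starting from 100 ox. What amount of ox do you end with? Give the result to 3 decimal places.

78.171

100 ox × 0.412 = 41.2 cloth
41.2 cloth × 0.5 = 20.6 axe
20.6 axe × 1.39 = 28.634 loaf
28.634 loaf × 2.73 = 78.17082 ox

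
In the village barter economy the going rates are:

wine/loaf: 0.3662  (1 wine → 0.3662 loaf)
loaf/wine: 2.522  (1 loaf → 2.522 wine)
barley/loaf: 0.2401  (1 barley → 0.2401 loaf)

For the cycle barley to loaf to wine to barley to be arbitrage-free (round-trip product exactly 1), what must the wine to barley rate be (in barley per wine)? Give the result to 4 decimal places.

1.6514

Known legs of the cycle: 0.2401 × 2.522 = 0.6055322
For no arbitrage the full-cycle product must be 1, so the missing rate is 1 / 0.6055322 ≈ 1.651440.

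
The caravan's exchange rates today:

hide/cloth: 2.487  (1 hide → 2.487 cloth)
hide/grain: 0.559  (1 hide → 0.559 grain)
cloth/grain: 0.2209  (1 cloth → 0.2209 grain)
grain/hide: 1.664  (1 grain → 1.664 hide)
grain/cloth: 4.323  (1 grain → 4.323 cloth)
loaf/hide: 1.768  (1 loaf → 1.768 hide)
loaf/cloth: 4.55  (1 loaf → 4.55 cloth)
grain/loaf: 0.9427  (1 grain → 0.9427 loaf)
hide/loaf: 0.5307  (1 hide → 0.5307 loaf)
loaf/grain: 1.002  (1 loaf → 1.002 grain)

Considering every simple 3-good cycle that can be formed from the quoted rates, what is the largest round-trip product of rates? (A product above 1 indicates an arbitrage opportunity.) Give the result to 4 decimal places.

0.9475

cloth→grain→loaf→cloth: 0.2209 × 0.9427 × 4.55 = 0.94750
hide→grain→loaf→hide: 0.559 × 0.9427 × 1.768 = 0.93168
hide→cloth→grain→hide: 2.487 × 0.2209 × 1.664 = 0.91417
hide→loaf→grain→hide: 0.5307 × 1.002 × 1.664 = 0.88485
Maximum is cloth→grain→loaf→cloth at 0.9475; no arbitrage — every cycle loses value.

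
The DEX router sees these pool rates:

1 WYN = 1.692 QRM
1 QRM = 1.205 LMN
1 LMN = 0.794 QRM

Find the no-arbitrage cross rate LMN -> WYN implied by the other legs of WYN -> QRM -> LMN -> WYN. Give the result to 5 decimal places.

0.49047

Known legs of the cycle: 1.692 × 1.205 = 2.03886
For no arbitrage the full-cycle product must be 1, so the missing rate is 1 / 2.03886 ≈ 0.4904702.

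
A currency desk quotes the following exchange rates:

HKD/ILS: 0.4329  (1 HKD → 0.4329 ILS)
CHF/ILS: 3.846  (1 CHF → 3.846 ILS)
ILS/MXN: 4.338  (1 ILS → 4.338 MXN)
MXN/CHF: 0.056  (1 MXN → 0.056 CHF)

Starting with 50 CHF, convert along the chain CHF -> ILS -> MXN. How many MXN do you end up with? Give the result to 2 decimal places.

834.20

50 CHF × 3.846 = 192.3 ILS
192.3 ILS × 4.338 = 834.1974 MXN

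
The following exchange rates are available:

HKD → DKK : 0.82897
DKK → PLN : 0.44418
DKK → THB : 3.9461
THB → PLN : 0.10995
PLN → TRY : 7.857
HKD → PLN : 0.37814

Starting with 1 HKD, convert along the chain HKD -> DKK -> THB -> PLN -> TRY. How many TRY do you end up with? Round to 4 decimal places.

2.8259

1 HKD × 0.82897 = 0.82897 DKK
0.82897 DKK × 3.9461 = 3.271198517 THB
3.271198517 THB × 0.10995 = 0.35966827694415 PLN
0.35966827694415 PLN × 7.857 = 2.82591365195018655 TRY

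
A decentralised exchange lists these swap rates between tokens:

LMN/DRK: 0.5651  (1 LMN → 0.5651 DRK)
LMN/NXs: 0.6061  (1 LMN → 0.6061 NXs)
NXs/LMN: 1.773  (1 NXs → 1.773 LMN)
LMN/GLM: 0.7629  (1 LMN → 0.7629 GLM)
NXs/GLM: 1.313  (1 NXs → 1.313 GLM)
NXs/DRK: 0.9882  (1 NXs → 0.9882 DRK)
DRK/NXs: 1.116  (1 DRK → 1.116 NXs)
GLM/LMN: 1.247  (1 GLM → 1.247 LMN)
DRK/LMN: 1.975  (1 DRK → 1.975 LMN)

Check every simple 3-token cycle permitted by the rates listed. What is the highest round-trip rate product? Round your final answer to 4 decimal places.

NXs→DRK→LMN→NXs: 0.9882 × 1.975 × 0.6061 = 1.18292
NXs→LMN→DRK→NXs: 1.773 × 0.5651 × 1.116 = 1.11815
NXs→GLM→LMN→NXs: 1.313 × 1.247 × 0.6061 = 0.99237
Maximum is NXs→DRK→LMN→NXs at 1.1829; arbitrage exists.

1.1829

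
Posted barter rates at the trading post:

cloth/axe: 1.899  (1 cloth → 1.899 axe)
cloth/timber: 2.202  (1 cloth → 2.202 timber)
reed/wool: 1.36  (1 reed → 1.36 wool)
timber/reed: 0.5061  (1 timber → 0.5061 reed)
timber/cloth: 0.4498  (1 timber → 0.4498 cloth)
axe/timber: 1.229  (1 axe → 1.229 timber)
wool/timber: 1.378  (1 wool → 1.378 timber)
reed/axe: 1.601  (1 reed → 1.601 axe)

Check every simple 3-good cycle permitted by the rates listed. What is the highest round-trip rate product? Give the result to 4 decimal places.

timber→cloth→axe→timber: 0.4498 × 1.899 × 1.229 = 1.04978
reed→axe→timber→reed: 1.601 × 1.229 × 0.5061 = 0.99582
reed→wool→timber→reed: 1.36 × 1.378 × 0.5061 = 0.94847
Maximum is timber→cloth→axe→timber at 1.0498; arbitrage exists.

1.0498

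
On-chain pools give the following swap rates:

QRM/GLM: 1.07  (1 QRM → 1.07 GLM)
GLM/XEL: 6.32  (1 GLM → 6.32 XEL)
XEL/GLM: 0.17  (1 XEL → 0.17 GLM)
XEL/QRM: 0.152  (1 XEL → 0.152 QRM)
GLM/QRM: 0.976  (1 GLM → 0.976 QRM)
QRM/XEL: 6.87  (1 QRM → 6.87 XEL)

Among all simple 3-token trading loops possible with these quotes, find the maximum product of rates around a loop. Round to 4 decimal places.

GLM→QRM→XEL→GLM: 0.976 × 6.87 × 0.17 = 1.13987
GLM→XEL→QRM→GLM: 6.32 × 0.152 × 1.07 = 1.02788
Maximum is GLM→QRM→XEL→GLM at 1.1399; arbitrage exists.

1.1399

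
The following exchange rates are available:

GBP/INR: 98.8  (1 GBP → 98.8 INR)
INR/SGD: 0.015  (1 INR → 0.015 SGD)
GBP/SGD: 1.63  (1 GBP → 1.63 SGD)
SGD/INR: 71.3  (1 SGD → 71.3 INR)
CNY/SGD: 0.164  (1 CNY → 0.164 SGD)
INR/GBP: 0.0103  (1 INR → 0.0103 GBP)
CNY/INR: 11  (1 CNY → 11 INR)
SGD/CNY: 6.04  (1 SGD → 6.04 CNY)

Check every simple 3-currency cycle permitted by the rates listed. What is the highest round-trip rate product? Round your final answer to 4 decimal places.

SGD→INR→GBP→SGD: 71.3 × 0.0103 × 1.63 = 1.19706
SGD→CNY→INR→SGD: 6.04 × 11 × 0.015 = 0.99660
Maximum is SGD→INR→GBP→SGD at 1.1971; arbitrage exists.

1.1971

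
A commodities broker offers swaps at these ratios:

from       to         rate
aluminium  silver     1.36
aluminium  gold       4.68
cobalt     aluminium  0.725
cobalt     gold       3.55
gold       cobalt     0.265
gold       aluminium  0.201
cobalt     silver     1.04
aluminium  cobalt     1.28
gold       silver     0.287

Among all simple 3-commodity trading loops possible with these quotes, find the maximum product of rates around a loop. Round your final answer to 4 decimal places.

aluminium→cobalt→gold→aluminium: 1.28 × 3.55 × 0.201 = 0.91334
aluminium→gold→cobalt→aluminium: 4.68 × 0.265 × 0.725 = 0.89915
Maximum is aluminium→cobalt→gold→aluminium at 0.9133; no arbitrage — every cycle loses value.

0.9133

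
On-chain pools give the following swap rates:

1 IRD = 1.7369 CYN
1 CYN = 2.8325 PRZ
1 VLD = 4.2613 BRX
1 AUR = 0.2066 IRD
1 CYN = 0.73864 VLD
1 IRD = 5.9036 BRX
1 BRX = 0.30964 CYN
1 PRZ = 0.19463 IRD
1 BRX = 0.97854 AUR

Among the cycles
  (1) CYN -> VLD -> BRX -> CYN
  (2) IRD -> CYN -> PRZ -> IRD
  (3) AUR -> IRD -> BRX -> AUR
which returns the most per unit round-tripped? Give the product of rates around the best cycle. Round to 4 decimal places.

1.1935

(1) 0.73864 × 4.2613 × 0.30964 = 0.97461
(2) 1.7369 × 2.8325 × 0.19463 = 0.95753
(3) 0.2066 × 5.9036 × 0.97854 = 1.19351
Highest is cycle (3) at 1.1935 (>1, arbitrage).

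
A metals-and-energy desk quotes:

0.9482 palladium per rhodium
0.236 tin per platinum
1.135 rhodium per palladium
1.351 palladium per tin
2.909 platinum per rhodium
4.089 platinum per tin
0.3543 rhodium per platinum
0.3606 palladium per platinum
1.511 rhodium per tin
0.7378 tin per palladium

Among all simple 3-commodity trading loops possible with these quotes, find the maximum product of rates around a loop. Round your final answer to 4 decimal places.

rhodium→platinum→palladium→rhodium: 2.909 × 0.3606 × 1.135 = 1.19060
tin→platinum→palladium→tin: 4.089 × 0.3606 × 0.7378 = 1.08788
tin→rhodium→palladium→tin: 1.511 × 0.9482 × 0.7378 = 1.05707
tin→rhodium→platinum→tin: 1.511 × 2.909 × 0.236 = 1.03734
Maximum is rhodium→platinum→palladium→rhodium at 1.1906; arbitrage exists.

1.1906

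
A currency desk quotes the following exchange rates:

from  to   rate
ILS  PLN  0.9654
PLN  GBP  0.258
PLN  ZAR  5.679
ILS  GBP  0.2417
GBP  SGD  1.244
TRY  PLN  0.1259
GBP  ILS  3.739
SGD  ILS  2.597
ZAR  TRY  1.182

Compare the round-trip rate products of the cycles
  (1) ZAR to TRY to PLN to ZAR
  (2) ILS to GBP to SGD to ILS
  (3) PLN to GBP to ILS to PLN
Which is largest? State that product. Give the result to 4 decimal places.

0.9313

(1) 1.182 × 0.1259 × 5.679 = 0.84511
(2) 0.2417 × 1.244 × 2.597 = 0.78085
(3) 0.258 × 3.739 × 0.9654 = 0.93128
Highest is cycle (3) at 0.9313 (≤1, no arbitrage).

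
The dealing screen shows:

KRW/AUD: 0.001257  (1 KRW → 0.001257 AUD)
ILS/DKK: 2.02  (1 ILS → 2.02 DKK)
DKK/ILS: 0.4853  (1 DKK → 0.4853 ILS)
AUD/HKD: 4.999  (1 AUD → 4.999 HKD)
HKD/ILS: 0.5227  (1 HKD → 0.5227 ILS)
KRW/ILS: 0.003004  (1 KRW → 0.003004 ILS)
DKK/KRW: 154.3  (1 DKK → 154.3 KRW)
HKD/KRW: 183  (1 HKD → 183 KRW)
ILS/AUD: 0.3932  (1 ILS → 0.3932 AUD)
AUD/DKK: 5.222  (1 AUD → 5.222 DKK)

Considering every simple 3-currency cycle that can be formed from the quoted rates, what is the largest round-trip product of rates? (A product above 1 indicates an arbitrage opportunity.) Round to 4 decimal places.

1.1499

HKD→KRW→AUD→HKD: 183 × 0.001257 × 4.999 = 1.14992
HKD→ILS→AUD→HKD: 0.5227 × 0.3932 × 4.999 = 1.02742
DKK→KRW→AUD→DKK: 154.3 × 0.001257 × 5.222 = 1.01283
ILS→AUD→DKK→ILS: 0.3932 × 5.222 × 0.4853 = 0.99646
ILS→DKK→KRW→ILS: 2.02 × 154.3 × 0.003004 = 0.93630
Maximum is HKD→KRW→AUD→HKD at 1.1499; arbitrage exists.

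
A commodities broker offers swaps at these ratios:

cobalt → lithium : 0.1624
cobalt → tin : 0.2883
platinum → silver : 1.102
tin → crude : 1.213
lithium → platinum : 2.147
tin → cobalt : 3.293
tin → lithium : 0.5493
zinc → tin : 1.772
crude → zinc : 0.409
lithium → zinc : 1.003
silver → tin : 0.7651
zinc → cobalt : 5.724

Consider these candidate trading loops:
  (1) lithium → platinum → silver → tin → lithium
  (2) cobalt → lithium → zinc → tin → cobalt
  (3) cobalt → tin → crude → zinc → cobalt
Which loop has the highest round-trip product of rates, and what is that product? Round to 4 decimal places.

(1) 2.147 × 1.102 × 0.7651 × 0.5493 = 0.99435
(2) 0.1624 × 1.003 × 1.772 × 3.293 = 0.95048
(3) 0.2883 × 1.213 × 0.409 × 5.724 = 0.81871
Highest is cycle (1) at 0.9944 (≤1, no arbitrage).

0.9944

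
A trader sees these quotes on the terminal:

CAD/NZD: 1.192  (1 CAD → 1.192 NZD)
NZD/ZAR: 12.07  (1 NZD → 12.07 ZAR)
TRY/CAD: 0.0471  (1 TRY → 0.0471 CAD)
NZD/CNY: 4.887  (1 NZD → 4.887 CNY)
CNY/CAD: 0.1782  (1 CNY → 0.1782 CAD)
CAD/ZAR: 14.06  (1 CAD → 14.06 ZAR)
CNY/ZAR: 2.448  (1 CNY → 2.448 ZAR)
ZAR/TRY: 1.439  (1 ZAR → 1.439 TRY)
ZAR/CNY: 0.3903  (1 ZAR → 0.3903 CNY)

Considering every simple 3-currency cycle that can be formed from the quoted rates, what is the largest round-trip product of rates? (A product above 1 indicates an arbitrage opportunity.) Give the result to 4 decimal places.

1.0381

CNY→CAD→NZD→CNY: 0.1782 × 1.192 × 4.887 = 1.03807
ZAR→CNY→CAD→ZAR: 0.3903 × 0.1782 × 14.06 = 0.97789
ZAR→TRY→CAD→ZAR: 1.439 × 0.0471 × 14.06 = 0.95294
Maximum is CNY→CAD→NZD→CNY at 1.0381; arbitrage exists.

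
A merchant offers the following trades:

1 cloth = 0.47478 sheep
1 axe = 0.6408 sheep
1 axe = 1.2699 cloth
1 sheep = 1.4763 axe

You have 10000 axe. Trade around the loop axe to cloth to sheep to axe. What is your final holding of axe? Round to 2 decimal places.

8900.95

10000 axe × 1.2699 = 12699 cloth
12699 cloth × 0.47478 = 6029.23122 sheep
6029.23122 sheep × 1.4763 = 8900.954050086 axe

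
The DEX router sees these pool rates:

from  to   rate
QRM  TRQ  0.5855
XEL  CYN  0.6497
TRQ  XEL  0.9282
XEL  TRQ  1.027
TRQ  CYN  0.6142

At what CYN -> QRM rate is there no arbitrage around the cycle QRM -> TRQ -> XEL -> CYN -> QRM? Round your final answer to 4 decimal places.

2.8322

Known legs of the cycle: 0.5855 × 0.9282 × 0.6497 = 0.35308667667
For no arbitrage the full-cycle product must be 1, so the missing rate is 1 / 0.35308667667 ≈ 2.832166.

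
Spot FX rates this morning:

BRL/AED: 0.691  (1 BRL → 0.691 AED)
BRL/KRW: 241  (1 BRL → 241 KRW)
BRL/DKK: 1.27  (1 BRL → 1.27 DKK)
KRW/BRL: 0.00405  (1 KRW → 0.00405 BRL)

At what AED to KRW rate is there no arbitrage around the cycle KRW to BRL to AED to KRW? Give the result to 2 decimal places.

357.33

Known legs of the cycle: 0.00405 × 0.691 = 0.00279855
For no arbitrage the full-cycle product must be 1, so the missing rate is 1 / 0.00279855 ≈ 357.3279.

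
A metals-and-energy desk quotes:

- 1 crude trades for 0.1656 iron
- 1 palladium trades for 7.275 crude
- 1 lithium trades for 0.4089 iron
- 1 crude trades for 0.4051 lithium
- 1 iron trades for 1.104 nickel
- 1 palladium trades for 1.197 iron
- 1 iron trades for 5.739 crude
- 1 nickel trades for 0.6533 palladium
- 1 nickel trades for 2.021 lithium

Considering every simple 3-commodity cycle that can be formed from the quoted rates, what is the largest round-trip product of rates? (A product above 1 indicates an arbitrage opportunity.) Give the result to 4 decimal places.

crude→lithium→iron→crude: 0.4051 × 0.4089 × 5.739 = 0.95064
iron→nickel→lithium→iron: 1.104 × 2.021 × 0.4089 = 0.91233
iron→nickel→palladium→iron: 1.104 × 0.6533 × 1.197 = 0.86333
Maximum is crude→lithium→iron→crude at 0.9506; no arbitrage — every cycle loses value.

0.9506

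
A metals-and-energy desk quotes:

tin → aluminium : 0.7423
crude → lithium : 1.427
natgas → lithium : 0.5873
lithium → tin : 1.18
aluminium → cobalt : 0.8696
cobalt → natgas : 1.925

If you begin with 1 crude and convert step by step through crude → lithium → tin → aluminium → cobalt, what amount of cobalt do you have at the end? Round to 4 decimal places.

1 crude × 1.427 = 1.427 lithium
1.427 lithium × 1.18 = 1.68386 tin
1.68386 tin × 0.7423 = 1.249929278 aluminium
1.249929278 aluminium × 0.8696 = 1.0869385001488 cobalt

1.0869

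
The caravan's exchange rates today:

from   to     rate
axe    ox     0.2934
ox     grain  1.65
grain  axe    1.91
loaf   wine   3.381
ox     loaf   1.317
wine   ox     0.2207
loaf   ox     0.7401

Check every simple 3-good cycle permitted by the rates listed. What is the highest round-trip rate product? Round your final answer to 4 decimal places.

ox→loaf→wine→ox: 1.317 × 3.381 × 0.2207 = 0.98273
ox→grain→axe→ox: 1.65 × 1.91 × 0.2934 = 0.92465
Maximum is ox→loaf→wine→ox at 0.9827; no arbitrage — every cycle loses value.

0.9827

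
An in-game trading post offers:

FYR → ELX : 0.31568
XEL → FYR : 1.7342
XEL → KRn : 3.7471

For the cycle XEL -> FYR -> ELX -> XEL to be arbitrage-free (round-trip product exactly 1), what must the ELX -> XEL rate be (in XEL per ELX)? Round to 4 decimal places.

Known legs of the cycle: 1.7342 × 0.31568 = 0.547452256
For no arbitrage the full-cycle product must be 1, so the missing rate is 1 / 0.547452256 ≈ 1.826643.

1.8266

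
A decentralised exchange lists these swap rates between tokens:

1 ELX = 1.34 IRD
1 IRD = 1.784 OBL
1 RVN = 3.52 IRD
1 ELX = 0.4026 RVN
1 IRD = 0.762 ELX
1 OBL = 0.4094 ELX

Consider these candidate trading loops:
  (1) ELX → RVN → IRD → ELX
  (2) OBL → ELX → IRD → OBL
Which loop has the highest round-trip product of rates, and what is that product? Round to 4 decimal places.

1.0799

(1) 0.4026 × 3.52 × 0.762 = 1.07987
(2) 0.4094 × 1.34 × 1.784 = 0.97870
Highest is cycle (1) at 1.0799 (>1, arbitrage).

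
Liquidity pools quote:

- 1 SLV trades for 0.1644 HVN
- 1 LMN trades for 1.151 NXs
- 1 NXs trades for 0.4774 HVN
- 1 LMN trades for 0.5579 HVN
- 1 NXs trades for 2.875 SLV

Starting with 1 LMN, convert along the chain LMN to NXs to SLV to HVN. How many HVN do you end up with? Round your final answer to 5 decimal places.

1 LMN × 1.151 = 1.151 NXs
1.151 NXs × 2.875 = 3.309125 SLV
3.309125 SLV × 0.1644 = 0.54402015 HVN

0.54402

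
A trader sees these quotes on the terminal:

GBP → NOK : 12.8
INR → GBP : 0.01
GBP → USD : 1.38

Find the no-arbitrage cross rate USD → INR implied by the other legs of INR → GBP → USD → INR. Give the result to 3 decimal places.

Known legs of the cycle: 0.01 × 1.38 = 0.0138
For no arbitrage the full-cycle product must be 1, so the missing rate is 1 / 0.0138 ≈ 72.46377.

72.464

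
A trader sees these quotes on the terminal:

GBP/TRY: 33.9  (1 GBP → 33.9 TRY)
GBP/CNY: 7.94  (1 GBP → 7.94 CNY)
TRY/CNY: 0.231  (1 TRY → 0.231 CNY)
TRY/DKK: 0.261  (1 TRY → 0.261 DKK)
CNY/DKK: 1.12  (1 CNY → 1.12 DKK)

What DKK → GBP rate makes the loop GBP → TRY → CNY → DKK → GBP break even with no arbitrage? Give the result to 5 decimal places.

0.11402

Known legs of the cycle: 33.9 × 0.231 × 1.12 = 8.770608
For no arbitrage the full-cycle product must be 1, so the missing rate is 1 / 8.770608 ≈ 0.1140172.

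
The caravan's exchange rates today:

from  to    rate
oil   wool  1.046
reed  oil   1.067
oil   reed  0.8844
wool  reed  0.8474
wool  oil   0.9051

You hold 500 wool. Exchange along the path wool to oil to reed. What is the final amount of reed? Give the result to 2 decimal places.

400.24

500 wool × 0.9051 = 452.55 oil
452.55 oil × 0.8844 = 400.23522 reed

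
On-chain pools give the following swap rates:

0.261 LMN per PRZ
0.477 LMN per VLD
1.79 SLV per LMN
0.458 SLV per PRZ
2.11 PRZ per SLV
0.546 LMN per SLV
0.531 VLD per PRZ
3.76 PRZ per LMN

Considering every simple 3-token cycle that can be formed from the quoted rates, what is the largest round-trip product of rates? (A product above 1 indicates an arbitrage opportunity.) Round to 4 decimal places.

PRZ→LMN→SLV→PRZ: 0.261 × 1.79 × 2.11 = 0.98577
VLD→LMN→PRZ→VLD: 0.477 × 3.76 × 0.531 = 0.95236
PRZ→SLV→LMN→PRZ: 0.458 × 0.546 × 3.76 = 0.94026
Maximum is PRZ→LMN→SLV→PRZ at 0.9858; no arbitrage — every cycle loses value.

0.9858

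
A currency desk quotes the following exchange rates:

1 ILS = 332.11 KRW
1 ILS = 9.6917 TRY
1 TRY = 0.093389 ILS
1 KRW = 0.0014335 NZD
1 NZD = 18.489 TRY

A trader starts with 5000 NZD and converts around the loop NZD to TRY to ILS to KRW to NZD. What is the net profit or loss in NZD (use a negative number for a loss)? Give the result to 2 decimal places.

-889.84

5000 NZD × 18.489 = 92445 TRY
92445 TRY × 0.093389 = 8633.346105 ILS
8633.346105 ILS × 332.11 = 2867220.57493155 KRW
2867220.57493155 KRW × 0.0014335 = 4110.160694164376925 NZD
Net change: 4110.160694164376925 − 5000 = -889.839305835623075 NZD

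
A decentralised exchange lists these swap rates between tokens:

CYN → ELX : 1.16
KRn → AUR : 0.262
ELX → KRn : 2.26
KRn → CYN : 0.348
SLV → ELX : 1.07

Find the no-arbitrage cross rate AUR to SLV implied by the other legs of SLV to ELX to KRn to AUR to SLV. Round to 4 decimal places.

Known legs of the cycle: 1.07 × 2.26 × 0.262 = 0.6335684
For no arbitrage the full-cycle product must be 1, so the missing rate is 1 / 0.6335684 ≈ 1.578362.

1.5784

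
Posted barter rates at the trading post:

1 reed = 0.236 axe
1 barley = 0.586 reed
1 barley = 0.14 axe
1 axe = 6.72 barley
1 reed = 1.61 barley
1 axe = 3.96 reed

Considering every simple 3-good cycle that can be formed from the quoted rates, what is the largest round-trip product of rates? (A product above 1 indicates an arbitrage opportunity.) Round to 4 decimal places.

barley→reed→axe→barley: 0.586 × 0.236 × 6.72 = 0.92935
barley→axe→reed→barley: 0.14 × 3.96 × 1.61 = 0.89258
Maximum is barley→reed→axe→barley at 0.9293; no arbitrage — every cycle loses value.

0.9293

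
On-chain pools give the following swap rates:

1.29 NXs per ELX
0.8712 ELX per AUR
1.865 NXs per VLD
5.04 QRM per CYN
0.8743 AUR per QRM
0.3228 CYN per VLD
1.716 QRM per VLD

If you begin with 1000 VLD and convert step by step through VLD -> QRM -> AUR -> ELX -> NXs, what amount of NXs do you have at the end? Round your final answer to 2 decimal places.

1000 VLD × 1.716 = 1716 QRM
1716 QRM × 0.8743 = 1500.2988 AUR
1500.2988 AUR × 0.8712 = 1307.06031456 ELX
1307.06031456 ELX × 1.29 = 1686.1078057824 NXs

1686.11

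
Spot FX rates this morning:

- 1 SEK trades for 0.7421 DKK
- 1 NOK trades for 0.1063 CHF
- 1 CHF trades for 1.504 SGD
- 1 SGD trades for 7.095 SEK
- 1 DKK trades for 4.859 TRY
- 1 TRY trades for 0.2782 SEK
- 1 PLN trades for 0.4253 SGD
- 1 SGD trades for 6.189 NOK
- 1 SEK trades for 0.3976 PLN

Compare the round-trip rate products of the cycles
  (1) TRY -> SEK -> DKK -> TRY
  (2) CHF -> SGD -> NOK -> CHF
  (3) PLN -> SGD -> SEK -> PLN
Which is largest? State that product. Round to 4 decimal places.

1.1998

(1) 0.2782 × 0.7421 × 4.859 = 1.00315
(2) 1.504 × 6.189 × 0.1063 = 0.98947
(3) 0.4253 × 7.095 × 0.3976 = 1.19976
Highest is cycle (3) at 1.1998 (>1, arbitrage).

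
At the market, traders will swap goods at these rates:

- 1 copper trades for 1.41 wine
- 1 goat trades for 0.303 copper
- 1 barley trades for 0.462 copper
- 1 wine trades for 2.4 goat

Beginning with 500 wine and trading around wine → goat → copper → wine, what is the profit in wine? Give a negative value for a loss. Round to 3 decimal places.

12.676

500 wine × 2.4 = 1200 goat
1200 goat × 0.303 = 363.6 copper
363.6 copper × 1.41 = 512.676 wine
Net change: 512.676 − 500 = 12.676 wine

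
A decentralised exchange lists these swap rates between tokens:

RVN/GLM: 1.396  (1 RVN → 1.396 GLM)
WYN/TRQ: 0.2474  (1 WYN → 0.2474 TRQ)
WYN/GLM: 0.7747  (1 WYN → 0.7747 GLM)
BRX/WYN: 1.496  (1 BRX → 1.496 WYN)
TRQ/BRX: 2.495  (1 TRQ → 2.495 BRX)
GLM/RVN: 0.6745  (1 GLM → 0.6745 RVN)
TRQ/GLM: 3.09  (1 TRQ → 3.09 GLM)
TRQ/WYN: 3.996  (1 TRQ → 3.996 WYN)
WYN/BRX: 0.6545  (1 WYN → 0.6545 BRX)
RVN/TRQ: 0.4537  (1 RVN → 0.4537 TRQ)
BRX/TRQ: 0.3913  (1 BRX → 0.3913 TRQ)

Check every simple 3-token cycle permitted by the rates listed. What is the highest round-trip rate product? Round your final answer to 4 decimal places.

1.0234

BRX→TRQ→WYN→BRX: 0.3913 × 3.996 × 0.6545 = 1.02340
TRQ→GLM→RVN→TRQ: 3.09 × 0.6745 × 0.4537 = 0.94560
BRX→WYN→TRQ→BRX: 1.496 × 0.2474 × 2.495 = 0.92343
Maximum is BRX→TRQ→WYN→BRX at 1.0234; arbitrage exists.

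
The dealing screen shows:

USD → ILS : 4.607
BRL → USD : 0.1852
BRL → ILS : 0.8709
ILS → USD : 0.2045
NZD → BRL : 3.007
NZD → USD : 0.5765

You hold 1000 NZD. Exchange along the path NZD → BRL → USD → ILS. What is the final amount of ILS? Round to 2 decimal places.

2565.62

1000 NZD × 3.007 = 3007 BRL
3007 BRL × 0.1852 = 556.8964 USD
556.8964 USD × 4.607 = 2565.6217148 ILS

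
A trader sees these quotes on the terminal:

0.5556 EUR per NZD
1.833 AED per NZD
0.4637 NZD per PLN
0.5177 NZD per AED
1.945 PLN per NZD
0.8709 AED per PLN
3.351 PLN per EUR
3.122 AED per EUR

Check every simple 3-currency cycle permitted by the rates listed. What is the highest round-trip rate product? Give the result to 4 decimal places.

AED→NZD→EUR→AED: 0.5177 × 0.5556 × 3.122 = 0.89799
PLN→AED→NZD→PLN: 0.8709 × 0.5177 × 1.945 = 0.87693
PLN→NZD→EUR→PLN: 0.4637 × 0.5556 × 3.351 = 0.86332
Maximum is AED→NZD→EUR→AED at 0.8980; no arbitrage — every cycle loses value.

0.8980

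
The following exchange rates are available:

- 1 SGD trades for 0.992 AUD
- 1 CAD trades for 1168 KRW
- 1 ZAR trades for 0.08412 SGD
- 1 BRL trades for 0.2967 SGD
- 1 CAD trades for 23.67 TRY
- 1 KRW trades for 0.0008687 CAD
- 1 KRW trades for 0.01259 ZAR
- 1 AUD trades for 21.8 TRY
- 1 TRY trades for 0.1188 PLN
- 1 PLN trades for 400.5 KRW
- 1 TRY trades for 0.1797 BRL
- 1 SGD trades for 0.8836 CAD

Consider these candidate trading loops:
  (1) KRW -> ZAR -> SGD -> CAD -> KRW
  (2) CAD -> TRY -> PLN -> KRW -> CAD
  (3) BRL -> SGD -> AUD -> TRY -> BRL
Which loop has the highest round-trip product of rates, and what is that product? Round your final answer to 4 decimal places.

(1) 0.01259 × 0.08412 × 0.8836 × 1168 = 1.09301
(2) 23.67 × 0.1188 × 400.5 × 0.0008687 = 0.97833
(3) 0.2967 × 0.992 × 21.8 × 0.1797 = 1.15301
Highest is cycle (3) at 1.1530 (>1, arbitrage).

1.1530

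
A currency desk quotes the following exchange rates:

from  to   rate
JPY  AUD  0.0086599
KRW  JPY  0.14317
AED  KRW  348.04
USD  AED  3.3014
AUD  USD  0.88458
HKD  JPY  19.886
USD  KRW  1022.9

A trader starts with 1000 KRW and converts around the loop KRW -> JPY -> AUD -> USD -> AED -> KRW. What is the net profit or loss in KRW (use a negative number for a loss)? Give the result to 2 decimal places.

260.17

1000 KRW × 0.14317 = 143.17 JPY
143.17 JPY × 0.0086599 = 1.239837883 AUD
1.239837883 AUD × 0.88458 = 1.09673579454414 USD
1.09673579454414 USD × 3.3014 = 3.620763552108023796 AED
3.620763552108023796 AED × 348.04 = 1260.17054667567660195984 KRW
Net change: 1260.17054667567660195984 − 1000 = 260.17054667567660195984 KRW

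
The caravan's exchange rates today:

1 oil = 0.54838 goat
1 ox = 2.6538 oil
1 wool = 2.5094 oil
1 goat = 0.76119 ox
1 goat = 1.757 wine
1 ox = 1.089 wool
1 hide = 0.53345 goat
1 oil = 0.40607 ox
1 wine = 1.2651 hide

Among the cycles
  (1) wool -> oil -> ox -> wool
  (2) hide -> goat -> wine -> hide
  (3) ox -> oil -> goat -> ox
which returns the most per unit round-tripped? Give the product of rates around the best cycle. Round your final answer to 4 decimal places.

(1) 2.5094 × 0.40607 × 1.089 = 1.10968
(2) 0.53345 × 1.757 × 1.2651 = 1.18574
(3) 2.6538 × 0.54838 × 0.76119 = 1.10775
Highest is cycle (2) at 1.1857 (>1, arbitrage).

1.1857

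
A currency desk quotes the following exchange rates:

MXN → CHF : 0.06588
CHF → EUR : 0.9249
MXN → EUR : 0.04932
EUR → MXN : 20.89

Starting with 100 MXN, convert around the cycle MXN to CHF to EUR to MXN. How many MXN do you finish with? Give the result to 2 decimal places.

127.29

100 MXN × 0.06588 = 6.588 CHF
6.588 CHF × 0.9249 = 6.0932412 EUR
6.0932412 EUR × 20.89 = 127.287808668 MXN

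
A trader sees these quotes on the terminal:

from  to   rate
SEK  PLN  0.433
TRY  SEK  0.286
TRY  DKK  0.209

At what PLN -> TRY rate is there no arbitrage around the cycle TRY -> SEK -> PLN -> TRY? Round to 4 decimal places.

Known legs of the cycle: 0.286 × 0.433 = 0.123838
For no arbitrage the full-cycle product must be 1, so the missing rate is 1 / 0.123838 ≈ 8.075066.

8.0751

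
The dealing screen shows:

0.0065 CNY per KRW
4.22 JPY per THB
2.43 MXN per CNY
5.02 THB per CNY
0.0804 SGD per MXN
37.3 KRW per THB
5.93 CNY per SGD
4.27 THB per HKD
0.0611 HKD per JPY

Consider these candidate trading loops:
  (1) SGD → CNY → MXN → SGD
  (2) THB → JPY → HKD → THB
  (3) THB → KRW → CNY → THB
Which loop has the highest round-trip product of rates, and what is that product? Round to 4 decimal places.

(1) 5.93 × 2.43 × 0.0804 = 1.15856
(2) 4.22 × 0.0611 × 4.27 = 1.10099
(3) 37.3 × 0.0065 × 5.02 = 1.21710
Highest is cycle (3) at 1.2171 (>1, arbitrage).

1.2171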